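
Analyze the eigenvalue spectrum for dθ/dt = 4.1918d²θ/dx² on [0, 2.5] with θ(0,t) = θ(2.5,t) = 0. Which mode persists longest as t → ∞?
Eigenvalues: λₙ = 4.1918n²π²/2.5².
First three modes:
  n=1: λ₁ = 4.1918π²/2.5² ≈ 6.619
  n=2: λ₂ = 16.7672π²/2.5² ≈ 26.478 (4× faster decay)
  n=3: λ₃ = 37.7262π²/2.5² ≈ 59.575 (9× faster decay)
As t → ∞, higher modes decay exponentially faster. The n=1 mode dominates: θ ~ c₁ sin(πx/2.5) e^{-λ₁t}.
Decay rate: λ₁ = 4.1918π²/2.5² ≈ 6.619.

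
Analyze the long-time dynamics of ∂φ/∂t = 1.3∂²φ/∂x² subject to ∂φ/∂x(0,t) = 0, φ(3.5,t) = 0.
Long-time behavior: φ → 0. Heat escapes through the Dirichlet boundary.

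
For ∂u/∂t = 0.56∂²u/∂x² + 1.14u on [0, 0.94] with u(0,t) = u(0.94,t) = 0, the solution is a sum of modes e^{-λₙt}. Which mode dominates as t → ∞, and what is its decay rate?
Eigenvalues: λₙ = 0.56n²π²/0.94² - 1.14.
First three modes:
  n=1: λ₁ = 0.56π²/0.94² - 1.14 ≈ 5.115
  n=2: λ₂ = 2.24π²/0.94² - 1.14 ≈ 23.88
  n=3: λ₃ = 5.04π²/0.94² - 1.14 ≈ 55.156
Since 0.56π²/0.94² ≈ 6.255 > 1.14, all λₙ > 0.
The n=1 mode decays slowest → dominates as t → ∞.
Asymptotic: u ~ c₁ sin(πx/0.94) e^{-λ₁t} with decay rate λ₁ ≈ 5.115.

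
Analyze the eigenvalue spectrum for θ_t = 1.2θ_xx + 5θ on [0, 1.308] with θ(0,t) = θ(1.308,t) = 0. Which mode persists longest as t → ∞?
Eigenvalues: λₙ = 1.2n²π²/1.308² - 5.
First three modes:
  n=1: λ₁ = 1.2π²/1.308² - 5 ≈ 1.923
  n=2: λ₂ = 4.8π²/1.308² - 5 ≈ 22.69
  n=3: λ₃ = 10.8π²/1.308² - 5 ≈ 57.303
Since 1.2π²/1.308² ≈ 6.923 > 5, all λₙ > 0.
The n=1 mode decays slowest → dominates as t → ∞.
Asymptotic: θ ~ c₁ sin(πx/1.308) e^{-λ₁t} with decay rate λ₁ ≈ 1.923.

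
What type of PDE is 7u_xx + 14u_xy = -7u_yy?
Rewriting in standard form: 7u_xx + 14u_xy + 7u_yy = 0. With A = 7, B = 14, C = 7, the discriminant is 0. This is a parabolic PDE.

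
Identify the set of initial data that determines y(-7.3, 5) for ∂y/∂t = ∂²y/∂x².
The entire real line. The heat equation has infinite propagation speed: any initial disturbance instantly affects all points (though exponentially small far away).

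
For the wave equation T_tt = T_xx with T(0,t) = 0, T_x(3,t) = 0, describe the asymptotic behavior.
T oscillates (no decay). Energy is conserved; the solution oscillates indefinitely as standing waves.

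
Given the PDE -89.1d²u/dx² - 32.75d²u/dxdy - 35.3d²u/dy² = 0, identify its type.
The second-order coefficients are A = -89.1, B = -32.75, C = -35.3. Since B² - 4AC = -11508.3575 < 0, this is an elliptic PDE.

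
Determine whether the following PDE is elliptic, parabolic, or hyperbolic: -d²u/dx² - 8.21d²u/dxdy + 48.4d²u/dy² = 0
Coefficients: A = -1, B = -8.21, C = 48.4. B² - 4AC = 261.0041, which is positive, so the equation is hyperbolic.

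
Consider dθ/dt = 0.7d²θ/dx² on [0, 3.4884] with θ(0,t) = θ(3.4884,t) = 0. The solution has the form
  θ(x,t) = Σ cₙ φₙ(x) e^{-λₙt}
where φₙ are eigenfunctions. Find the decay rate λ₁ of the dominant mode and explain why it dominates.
Eigenvalues: λₙ = 0.7n²π²/3.4884².
First three modes:
  n=1: λ₁ = 0.7π²/3.4884² ≈ 0.568
  n=2: λ₂ = 2.8π²/3.4884² ≈ 2.271 (4× faster decay)
  n=3: λ₃ = 6.3π²/3.4884² ≈ 5.11 (9× faster decay)
As t → ∞, higher modes decay exponentially faster. The n=1 mode dominates: θ ~ c₁ sin(πx/3.4884) e^{-λ₁t}.
Decay rate: λ₁ = 0.7π²/3.4884² ≈ 0.568.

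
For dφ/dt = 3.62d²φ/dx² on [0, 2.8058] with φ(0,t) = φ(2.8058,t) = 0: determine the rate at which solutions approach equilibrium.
Eigenvalues: λₙ = 3.62n²π²/2.8058².
First three modes:
  n=1: λ₁ = 3.62π²/2.8058² ≈ 4.538
  n=2: λ₂ = 14.48π²/2.8058² ≈ 18.153 (4× faster decay)
  n=3: λ₃ = 32.58π²/2.8058² ≈ 40.845 (9× faster decay)
As t → ∞, higher modes decay exponentially faster. The n=1 mode dominates: φ ~ c₁ sin(πx/2.8058) e^{-λ₁t}.
Decay rate: λ₁ = 3.62π²/2.8058² ≈ 4.538.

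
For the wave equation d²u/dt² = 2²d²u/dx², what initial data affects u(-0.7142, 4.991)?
Domain of dependence: [-10.6962, 9.2678]. Signals travel at speed 2, so data within |x - -0.7142| ≤ 2·4.991 = 9.982 can reach the point.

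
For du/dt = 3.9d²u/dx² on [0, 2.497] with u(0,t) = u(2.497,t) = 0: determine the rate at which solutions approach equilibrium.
Eigenvalues: λₙ = 3.9n²π²/2.497².
First three modes:
  n=1: λ₁ = 3.9π²/2.497² ≈ 6.173
  n=2: λ₂ = 15.6π²/2.497² ≈ 24.694 (4× faster decay)
  n=3: λ₃ = 35.1π²/2.497² ≈ 55.561 (9× faster decay)
As t → ∞, higher modes decay exponentially faster. The n=1 mode dominates: u ~ c₁ sin(πx/2.497) e^{-λ₁t}.
Decay rate: λ₁ = 3.9π²/2.497² ≈ 6.173.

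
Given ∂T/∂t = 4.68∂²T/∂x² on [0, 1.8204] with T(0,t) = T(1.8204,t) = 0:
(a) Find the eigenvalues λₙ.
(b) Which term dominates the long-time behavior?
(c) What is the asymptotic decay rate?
Eigenvalues: λₙ = 4.68n²π²/1.8204².
First three modes:
  n=1: λ₁ = 4.68π²/1.8204² ≈ 13.938
  n=2: λ₂ = 18.72π²/1.8204² ≈ 55.753 (4× faster decay)
  n=3: λ₃ = 42.12π²/1.8204² ≈ 125.445 (9× faster decay)
As t → ∞, higher modes decay exponentially faster. The n=1 mode dominates: T ~ c₁ sin(πx/1.8204) e^{-λ₁t}.
Decay rate: λ₁ = 4.68π²/1.8204² ≈ 13.938.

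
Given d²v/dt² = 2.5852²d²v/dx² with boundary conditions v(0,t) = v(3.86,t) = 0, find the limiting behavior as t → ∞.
v oscillates (no decay). Energy is conserved; the solution oscillates indefinitely as standing waves.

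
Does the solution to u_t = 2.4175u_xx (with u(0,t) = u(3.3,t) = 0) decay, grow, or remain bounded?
u → 0. Heat diffuses out through both boundaries.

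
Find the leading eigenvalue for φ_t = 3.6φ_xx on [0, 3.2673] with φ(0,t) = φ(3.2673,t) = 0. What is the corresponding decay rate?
Eigenvalues: λₙ = 3.6n²π²/3.2673².
First three modes:
  n=1: λ₁ = 3.6π²/3.2673² ≈ 3.328
  n=2: λ₂ = 14.4π²/3.2673² ≈ 13.313 (4× faster decay)
  n=3: λ₃ = 32.4π²/3.2673² ≈ 29.955 (9× faster decay)
As t → ∞, higher modes decay exponentially faster. The n=1 mode dominates: φ ~ c₁ sin(πx/3.2673) e^{-λ₁t}.
Decay rate: λ₁ = 3.6π²/3.2673² ≈ 3.328.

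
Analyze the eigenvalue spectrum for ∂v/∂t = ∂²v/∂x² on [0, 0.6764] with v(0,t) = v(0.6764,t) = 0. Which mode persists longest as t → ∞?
Eigenvalues: λₙ = n²π²/0.6764².
First three modes:
  n=1: λ₁ = π²/0.6764² ≈ 21.572
  n=2: λ₂ = 4π²/0.6764² ≈ 86.288 (4× faster decay)
  n=3: λ₃ = 9π²/0.6764² ≈ 194.149 (9× faster decay)
As t → ∞, higher modes decay exponentially faster. The n=1 mode dominates: v ~ c₁ sin(πx/0.6764) e^{-λ₁t}.
Decay rate: λ₁ = π²/0.6764² ≈ 21.572.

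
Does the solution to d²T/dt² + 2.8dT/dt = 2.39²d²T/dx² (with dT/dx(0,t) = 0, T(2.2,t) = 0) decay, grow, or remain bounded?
T → 0. Damping (γ=2.8) dissipates energy; oscillations decay exponentially.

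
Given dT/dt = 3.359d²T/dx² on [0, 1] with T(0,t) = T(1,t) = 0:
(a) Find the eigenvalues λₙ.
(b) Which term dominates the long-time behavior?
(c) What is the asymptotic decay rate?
Eigenvalues: λₙ = 3.359n²π².
First three modes:
  n=1: λ₁ = 3.359π² ≈ 33.152
  n=2: λ₂ = 13.436π² ≈ 132.608 (4× faster decay)
  n=3: λ₃ = 30.231π² ≈ 298.368 (9× faster decay)
As t → ∞, higher modes decay exponentially faster. The n=1 mode dominates: T ~ c₁ sin(πx) e^{-λ₁t}.
Decay rate: λ₁ = 3.359π² ≈ 33.152.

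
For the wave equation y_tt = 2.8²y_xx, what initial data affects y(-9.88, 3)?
Domain of dependence: [-18.28, -1.48]. Signals travel at speed 2.8, so data within |x - -9.88| ≤ 2.8·3 = 8.4 can reach the point.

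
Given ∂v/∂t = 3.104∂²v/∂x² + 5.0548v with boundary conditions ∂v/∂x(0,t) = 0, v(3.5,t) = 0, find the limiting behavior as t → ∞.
v grows unboundedly. Reaction dominates diffusion (r=5.0548 > κπ²/(4L²)≈0.63); solution grows exponentially.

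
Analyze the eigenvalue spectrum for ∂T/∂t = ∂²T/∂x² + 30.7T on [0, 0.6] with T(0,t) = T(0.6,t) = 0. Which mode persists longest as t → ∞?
Eigenvalues: λₙ = n²π²/0.6² - 30.7.
First three modes:
  n=1: λ₁ = π²/0.6² - 30.7 ≈ -3.284
  n=2: λ₂ = 4π²/0.6² - 30.7 ≈ 78.962
  n=3: λ₃ = 9π²/0.6² - 30.7 ≈ 216.04
Since π²/0.6² ≈ 27.416 < 30.7, λ₁ < 0.
The n=1 mode grows fastest (−λₙ is largest for n=1) → dominates.
Asymptotic: T ~ c₁ sin(πx/0.6) e^{3.284t} (exponential growth at rate −λ₁ ≈ 3.284).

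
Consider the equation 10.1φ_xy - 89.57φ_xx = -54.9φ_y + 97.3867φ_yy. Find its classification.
Rewriting in standard form: -89.57φ_xx + 10.1φ_xy - 97.3867φ_yy + 54.9φ_y = 0. Elliptic. (A = -89.57, B = 10.1, C = -97.3867 gives B² - 4AC = -34789.696876.)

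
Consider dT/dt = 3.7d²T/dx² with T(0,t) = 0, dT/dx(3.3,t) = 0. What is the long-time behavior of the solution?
As t → ∞, T → 0. Heat escapes through the Dirichlet boundary.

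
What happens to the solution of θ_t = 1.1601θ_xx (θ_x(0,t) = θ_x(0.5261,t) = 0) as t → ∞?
θ → constant (steady state). Heat is conserved (no flux at boundaries); solution approaches the spatial average.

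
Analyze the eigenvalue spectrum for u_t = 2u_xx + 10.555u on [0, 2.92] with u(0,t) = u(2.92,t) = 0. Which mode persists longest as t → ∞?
Eigenvalues: λₙ = 2n²π²/2.92² - 10.555.
First three modes:
  n=1: λ₁ = 2π²/2.92² - 10.555 ≈ -8.24
  n=2: λ₂ = 8π²/2.92² - 10.555 ≈ -1.295
  n=3: λ₃ = 18π²/2.92² - 10.555 ≈ 10.281
Since 2π²/2.92² ≈ 2.315 < 10.555, λ₁ < 0.
The n=1 mode grows fastest (−λₙ is largest for n=1) → dominates.
Asymptotic: u ~ c₁ sin(πx/2.92) e^{8.24t} (exponential growth at rate −λ₁ ≈ 8.24).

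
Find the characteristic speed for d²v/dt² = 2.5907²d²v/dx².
Speed = 2.5907. Information travels along characteristics x = x₀ ± 2.5907t.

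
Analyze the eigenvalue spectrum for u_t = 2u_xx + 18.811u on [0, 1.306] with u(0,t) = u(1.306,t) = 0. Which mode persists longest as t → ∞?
Eigenvalues: λₙ = 2n²π²/1.306² - 18.811.
First three modes:
  n=1: λ₁ = 2π²/1.306² - 18.811 ≈ -7.238
  n=2: λ₂ = 8π²/1.306² - 18.811 ≈ 27.481
  n=3: λ₃ = 18π²/1.306² - 18.811 ≈ 85.345
Since 2π²/1.306² ≈ 11.573 < 18.811, λ₁ < 0.
The n=1 mode grows fastest (−λₙ is largest for n=1) → dominates.
Asymptotic: u ~ c₁ sin(πx/1.306) e^{7.238t} (exponential growth at rate −λ₁ ≈ 7.238).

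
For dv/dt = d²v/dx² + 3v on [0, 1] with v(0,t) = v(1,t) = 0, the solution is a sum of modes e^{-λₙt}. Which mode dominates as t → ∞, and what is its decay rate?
Eigenvalues: λₙ = n²π²/1² - 3.
First three modes:
  n=1: λ₁ = π² - 3 ≈ 6.87
  n=2: λ₂ = 4π² - 3 ≈ 36.478
  n=3: λ₃ = 9π² - 3 ≈ 85.826
Since π² ≈ 9.87 > 3, all λₙ > 0.
The n=1 mode decays slowest → dominates as t → ∞.
Asymptotic: v ~ c₁ sin(πx/1) e^{-λ₁t} with decay rate λ₁ ≈ 6.87.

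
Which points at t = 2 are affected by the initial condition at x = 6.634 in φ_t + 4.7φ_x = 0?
At x = 16.034. The characteristic carries data from (6.634, 0) to (16.034, 2).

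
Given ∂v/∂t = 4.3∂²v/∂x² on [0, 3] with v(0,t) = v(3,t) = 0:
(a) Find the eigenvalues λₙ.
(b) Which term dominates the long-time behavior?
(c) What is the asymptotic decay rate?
Eigenvalues: λₙ = 4.3n²π²/3².
First three modes:
  n=1: λ₁ = 4.3π²/3² ≈ 4.715
  n=2: λ₂ = 17.2π²/3² ≈ 18.862 (4× faster decay)
  n=3: λ₃ = 38.7π²/3² ≈ 42.439 (9× faster decay)
As t → ∞, higher modes decay exponentially faster. The n=1 mode dominates: v ~ c₁ sin(πx/3) e^{-λ₁t}.
Decay rate: λ₁ = 4.3π²/3² ≈ 4.715.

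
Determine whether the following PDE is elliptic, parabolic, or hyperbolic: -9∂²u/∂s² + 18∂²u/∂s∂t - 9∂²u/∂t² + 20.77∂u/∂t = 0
Coefficients: A = -9, B = 18, C = -9. B² - 4AC = 0, which is zero, so the equation is parabolic.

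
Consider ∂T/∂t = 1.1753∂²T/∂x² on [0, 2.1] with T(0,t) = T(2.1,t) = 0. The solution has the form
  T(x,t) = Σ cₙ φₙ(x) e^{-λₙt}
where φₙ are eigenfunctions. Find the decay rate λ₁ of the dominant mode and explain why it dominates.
Eigenvalues: λₙ = 1.1753n²π²/2.1².
First three modes:
  n=1: λ₁ = 1.1753π²/2.1² ≈ 2.63
  n=2: λ₂ = 4.7012π²/2.1² ≈ 10.521 (4× faster decay)
  n=3: λ₃ = 10.5777π²/2.1² ≈ 23.673 (9× faster decay)
As t → ∞, higher modes decay exponentially faster. The n=1 mode dominates: T ~ c₁ sin(πx/2.1) e^{-λ₁t}.
Decay rate: λ₁ = 1.1753π²/2.1² ≈ 2.63.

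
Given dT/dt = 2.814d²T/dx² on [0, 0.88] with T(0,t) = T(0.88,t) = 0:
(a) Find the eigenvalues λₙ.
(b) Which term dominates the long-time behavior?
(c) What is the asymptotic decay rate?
Eigenvalues: λₙ = 2.814n²π²/0.88².
First three modes:
  n=1: λ₁ = 2.814π²/0.88² ≈ 35.864
  n=2: λ₂ = 11.256π²/0.88² ≈ 143.456 (4× faster decay)
  n=3: λ₃ = 25.326π²/0.88² ≈ 322.776 (9× faster decay)
As t → ∞, higher modes decay exponentially faster. The n=1 mode dominates: T ~ c₁ sin(πx/0.88) e^{-λ₁t}.
Decay rate: λ₁ = 2.814π²/0.88² ≈ 35.864.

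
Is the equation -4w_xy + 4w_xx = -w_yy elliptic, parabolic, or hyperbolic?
Rewriting in standard form: 4w_xx - 4w_xy + w_yy = 0. Computing B² - 4AC with A = 4, B = -4, C = 1: discriminant = 0 (zero). Answer: parabolic.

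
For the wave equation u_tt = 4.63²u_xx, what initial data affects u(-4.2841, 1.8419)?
Domain of dependence: [-12.812097, 4.243897]. Signals travel at speed 4.63, so data within |x - -4.2841| ≤ 4.63·1.8419 = 8.527997 can reach the point.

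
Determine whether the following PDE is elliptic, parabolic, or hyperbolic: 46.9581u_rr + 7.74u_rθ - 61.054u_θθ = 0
Coefficients: A = 46.9581, B = 7.74, C = -61.054. B² - 4AC = 11527.8269496, which is positive, so the equation is hyperbolic.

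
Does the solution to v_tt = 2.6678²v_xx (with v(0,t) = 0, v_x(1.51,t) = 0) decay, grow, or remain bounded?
v oscillates (no decay). Energy is conserved; the solution oscillates indefinitely as standing waves.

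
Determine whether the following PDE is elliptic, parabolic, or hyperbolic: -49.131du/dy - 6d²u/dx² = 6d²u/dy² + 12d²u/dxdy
Rewriting in standard form: -6d²u/dx² - 12d²u/dxdy - 6d²u/dy² - 49.131du/dy = 0. Coefficients: A = -6, B = -12, C = -6. B² - 4AC = 0, which is zero, so the equation is parabolic.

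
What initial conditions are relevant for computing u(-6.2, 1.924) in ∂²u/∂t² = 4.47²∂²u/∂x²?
Domain of dependence: [-14.80028, 2.40028]. Signals travel at speed 4.47, so data within |x - -6.2| ≤ 4.47·1.924 = 8.60028 can reach the point.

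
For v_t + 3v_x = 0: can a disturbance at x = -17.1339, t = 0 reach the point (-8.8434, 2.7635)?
Yes. The characteristic through (-8.8434, 2.7635) passes through x = -17.1339.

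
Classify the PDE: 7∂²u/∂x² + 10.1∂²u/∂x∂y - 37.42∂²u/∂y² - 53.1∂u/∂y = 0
A = 7, B = 10.1, C = -37.42. Discriminant B² - 4AC = 1149.77. Since 1149.77 > 0, hyperbolic.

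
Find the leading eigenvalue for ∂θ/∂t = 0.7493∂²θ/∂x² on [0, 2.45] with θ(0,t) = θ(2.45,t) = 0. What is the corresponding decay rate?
Eigenvalues: λₙ = 0.7493n²π²/2.45².
First three modes:
  n=1: λ₁ = 0.7493π²/2.45² ≈ 1.232
  n=2: λ₂ = 2.9972π²/2.45² ≈ 4.928 (4× faster decay)
  n=3: λ₃ = 6.7437π²/2.45² ≈ 11.088 (9× faster decay)
As t → ∞, higher modes decay exponentially faster. The n=1 mode dominates: θ ~ c₁ sin(πx/2.45) e^{-λ₁t}.
Decay rate: λ₁ = 0.7493π²/2.45² ≈ 1.232.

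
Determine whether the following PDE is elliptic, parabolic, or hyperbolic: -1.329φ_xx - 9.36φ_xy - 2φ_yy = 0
Coefficients: A = -1.329, B = -9.36, C = -2. B² - 4AC = 76.9776, which is positive, so the equation is hyperbolic.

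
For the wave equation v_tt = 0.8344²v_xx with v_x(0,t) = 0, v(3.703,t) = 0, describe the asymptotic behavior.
v oscillates (no decay). Energy is conserved; the solution oscillates indefinitely as standing waves.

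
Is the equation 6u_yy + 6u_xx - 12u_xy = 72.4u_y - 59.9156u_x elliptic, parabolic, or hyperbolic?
Rewriting in standard form: 6u_xx - 12u_xy + 6u_yy + 59.9156u_x - 72.4u_y = 0. Computing B² - 4AC with A = 6, B = -12, C = 6: discriminant = 0 (zero). Answer: parabolic.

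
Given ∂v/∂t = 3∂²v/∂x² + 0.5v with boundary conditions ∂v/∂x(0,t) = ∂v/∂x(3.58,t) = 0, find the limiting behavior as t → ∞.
v grows unboundedly. With Neumann BCs the constant mode has diffusion eigenvalue 0, so any r > 0 makes it grow like e^(0.5t); solution grows exponentially.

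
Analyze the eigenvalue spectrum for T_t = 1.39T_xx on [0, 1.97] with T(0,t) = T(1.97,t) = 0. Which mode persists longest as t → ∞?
Eigenvalues: λₙ = 1.39n²π²/1.97².
First three modes:
  n=1: λ₁ = 1.39π²/1.97² ≈ 3.535
  n=2: λ₂ = 5.56π²/1.97² ≈ 14.14 (4× faster decay)
  n=3: λ₃ = 12.51π²/1.97² ≈ 31.814 (9× faster decay)
As t → ∞, higher modes decay exponentially faster. The n=1 mode dominates: T ~ c₁ sin(πx/1.97) e^{-λ₁t}.
Decay rate: λ₁ = 1.39π²/1.97² ≈ 3.535.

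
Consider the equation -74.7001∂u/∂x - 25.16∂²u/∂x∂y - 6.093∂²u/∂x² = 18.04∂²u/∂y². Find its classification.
Rewriting in standard form: -6.093∂²u/∂x² - 25.16∂²u/∂x∂y - 18.04∂²u/∂y² - 74.7001∂u/∂x = 0. Hyperbolic. (A = -6.093, B = -25.16, C = -18.04 gives B² - 4AC = 193.35472.)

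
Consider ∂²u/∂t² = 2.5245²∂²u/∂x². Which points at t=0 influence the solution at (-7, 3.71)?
Domain of dependence: [-16.365895, 2.365895]. Signals travel at speed 2.5245, so data within |x - -7| ≤ 2.5245·3.71 = 9.365895 can reach the point.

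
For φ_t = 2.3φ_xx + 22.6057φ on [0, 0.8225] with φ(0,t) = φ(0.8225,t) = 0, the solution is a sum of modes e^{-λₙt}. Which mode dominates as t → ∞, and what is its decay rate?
Eigenvalues: λₙ = 2.3n²π²/0.8225² - 22.6057.
First three modes:
  n=1: λ₁ = 2.3π²/0.8225² - 22.6057 ≈ 10.949
  n=2: λ₂ = 9.2π²/0.8225² - 22.6057 ≈ 111.614
  n=3: λ₃ = 20.7π²/0.8225² - 22.6057 ≈ 279.388
Since 2.3π²/0.8225² ≈ 33.555 > 22.6057, all λₙ > 0.
The n=1 mode decays slowest → dominates as t → ∞.
Asymptotic: φ ~ c₁ sin(πx/0.8225) e^{-λ₁t} with decay rate λ₁ ≈ 10.949.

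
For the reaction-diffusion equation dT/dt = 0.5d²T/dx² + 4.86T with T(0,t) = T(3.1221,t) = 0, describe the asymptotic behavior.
T grows unboundedly. Reaction dominates diffusion (r=4.86 > κπ²/L²≈0.51); solution grows exponentially.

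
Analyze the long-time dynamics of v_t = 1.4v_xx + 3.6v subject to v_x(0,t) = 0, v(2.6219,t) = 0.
Long-time behavior: v grows unboundedly. Reaction dominates diffusion (r=3.6 > κπ²/(4L²)≈0.5); solution grows exponentially.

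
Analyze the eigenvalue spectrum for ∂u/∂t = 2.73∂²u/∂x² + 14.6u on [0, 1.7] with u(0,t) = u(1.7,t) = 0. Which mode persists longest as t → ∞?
Eigenvalues: λₙ = 2.73n²π²/1.7² - 14.6.
First three modes:
  n=1: λ₁ = 2.73π²/1.7² - 14.6 ≈ -5.277
  n=2: λ₂ = 10.92π²/1.7² - 14.6 ≈ 22.693
  n=3: λ₃ = 24.57π²/1.7² - 14.6 ≈ 69.309
Since 2.73π²/1.7² ≈ 9.323 < 14.6, λ₁ < 0.
The n=1 mode grows fastest (−λₙ is largest for n=1) → dominates.
Asymptotic: u ~ c₁ sin(πx/1.7) e^{5.277t} (exponential growth at rate −λ₁ ≈ 5.277).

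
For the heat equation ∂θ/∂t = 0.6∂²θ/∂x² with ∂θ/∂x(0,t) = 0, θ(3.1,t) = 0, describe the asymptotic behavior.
θ → 0. Heat escapes through the Dirichlet boundary.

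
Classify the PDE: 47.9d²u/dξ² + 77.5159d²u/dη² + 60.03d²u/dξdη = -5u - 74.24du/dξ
Rewriting in standard form: 47.9d²u/dξ² + 60.03d²u/dξdη + 77.5159d²u/dη² + 74.24du/dξ + 5u = 0. A = 47.9, B = 60.03, C = 77.5159. Discriminant B² - 4AC = -11248.44554. Since -11248.44554 < 0, elliptic.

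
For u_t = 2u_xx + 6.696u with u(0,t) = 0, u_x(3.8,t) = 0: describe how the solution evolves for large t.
u grows unboundedly. Reaction dominates diffusion (r=6.696 > κπ²/(4L²)≈0.34); solution grows exponentially.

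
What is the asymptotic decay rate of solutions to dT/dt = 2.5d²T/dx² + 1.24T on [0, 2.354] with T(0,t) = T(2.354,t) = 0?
Eigenvalues: λₙ = 2.5n²π²/2.354² - 1.24.
First three modes:
  n=1: λ₁ = 2.5π²/2.354² - 1.24 ≈ 3.213
  n=2: λ₂ = 10π²/2.354² - 1.24 ≈ 16.571
  n=3: λ₃ = 22.5π²/2.354² - 1.24 ≈ 38.835
Since 2.5π²/2.354² ≈ 4.453 > 1.24, all λₙ > 0.
The n=1 mode decays slowest → dominates as t → ∞.
Asymptotic: T ~ c₁ sin(πx/2.354) e^{-λ₁t} with decay rate λ₁ ≈ 3.213.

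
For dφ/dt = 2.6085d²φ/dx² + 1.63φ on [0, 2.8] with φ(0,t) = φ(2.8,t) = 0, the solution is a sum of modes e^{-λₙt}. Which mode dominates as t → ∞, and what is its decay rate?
Eigenvalues: λₙ = 2.6085n²π²/2.8² - 1.63.
First three modes:
  n=1: λ₁ = 2.6085π²/2.8² - 1.63 ≈ 1.654
  n=2: λ₂ = 10.434π²/2.8² - 1.63 ≈ 11.505
  n=3: λ₃ = 23.4765π²/2.8² - 1.63 ≈ 27.924
Since 2.6085π²/2.8² ≈ 3.284 > 1.63, all λₙ > 0.
The n=1 mode decays slowest → dominates as t → ∞.
Asymptotic: φ ~ c₁ sin(πx/2.8) e^{-λ₁t} with decay rate λ₁ ≈ 1.654.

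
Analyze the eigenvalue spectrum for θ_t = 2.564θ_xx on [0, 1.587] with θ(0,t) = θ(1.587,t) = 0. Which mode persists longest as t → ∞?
Eigenvalues: λₙ = 2.564n²π²/1.587².
First three modes:
  n=1: λ₁ = 2.564π²/1.587² ≈ 10.048
  n=2: λ₂ = 10.256π²/1.587² ≈ 40.191 (4× faster decay)
  n=3: λ₃ = 23.076π²/1.587² ≈ 90.429 (9× faster decay)
As t → ∞, higher modes decay exponentially faster. The n=1 mode dominates: θ ~ c₁ sin(πx/1.587) e^{-λ₁t}.
Decay rate: λ₁ = 2.564π²/1.587² ≈ 10.048.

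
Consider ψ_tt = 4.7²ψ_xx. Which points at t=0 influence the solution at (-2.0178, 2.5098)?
Domain of dependence: [-13.81386, 9.77826]. Signals travel at speed 4.7, so data within |x - -2.0178| ≤ 4.7·2.5098 = 11.79606 can reach the point.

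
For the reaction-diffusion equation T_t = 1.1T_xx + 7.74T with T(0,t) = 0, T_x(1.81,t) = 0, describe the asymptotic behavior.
T grows unboundedly. Reaction dominates diffusion (r=7.74 > κπ²/(4L²)≈0.83); solution grows exponentially.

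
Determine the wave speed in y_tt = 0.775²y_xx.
Speed = 0.775. Information travels along characteristics x = x₀ ± 0.775t.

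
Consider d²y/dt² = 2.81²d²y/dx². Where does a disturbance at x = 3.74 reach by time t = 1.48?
Domain of influence: [-0.4188, 7.8988]. Data at x = 3.74 spreads outward at speed 2.81.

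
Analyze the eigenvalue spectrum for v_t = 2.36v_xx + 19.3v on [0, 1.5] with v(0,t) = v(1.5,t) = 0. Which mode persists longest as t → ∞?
Eigenvalues: λₙ = 2.36n²π²/1.5² - 19.3.
First three modes:
  n=1: λ₁ = 2.36π²/1.5² - 19.3 ≈ -8.948
  n=2: λ₂ = 9.44π²/1.5² - 19.3 ≈ 22.108
  n=3: λ₃ = 21.24π²/1.5² - 19.3 ≈ 73.869
Since 2.36π²/1.5² ≈ 10.352 < 19.3, λ₁ < 0.
The n=1 mode grows fastest (−λₙ is largest for n=1) → dominates.
Asymptotic: v ~ c₁ sin(πx/1.5) e^{8.948t} (exponential growth at rate −λ₁ ≈ 8.948).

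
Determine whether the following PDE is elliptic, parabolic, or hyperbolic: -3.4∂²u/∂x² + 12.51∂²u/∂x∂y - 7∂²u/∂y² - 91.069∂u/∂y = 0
Coefficients: A = -3.4, B = 12.51, C = -7. B² - 4AC = 61.3001, which is positive, so the equation is hyperbolic.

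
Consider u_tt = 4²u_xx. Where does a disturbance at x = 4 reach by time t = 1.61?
Domain of influence: [-2.44, 10.44]. Data at x = 4 spreads outward at speed 4.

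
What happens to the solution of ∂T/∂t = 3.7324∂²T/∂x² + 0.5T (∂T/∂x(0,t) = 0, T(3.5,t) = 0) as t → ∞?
T → 0. Diffusion dominates reaction (r=0.5 < κπ²/(4L²)≈0.75); solution decays.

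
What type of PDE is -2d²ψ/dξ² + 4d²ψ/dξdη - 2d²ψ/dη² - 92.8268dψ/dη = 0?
With A = -2, B = 4, C = -2, the discriminant is 0. This is a parabolic PDE.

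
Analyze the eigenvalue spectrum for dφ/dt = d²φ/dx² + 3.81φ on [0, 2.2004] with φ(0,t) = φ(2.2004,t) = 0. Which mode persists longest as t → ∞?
Eigenvalues: λₙ = n²π²/2.2004² - 3.81.
First three modes:
  n=1: λ₁ = π²/2.2004² - 3.81 ≈ -1.772
  n=2: λ₂ = 4π²/2.2004² - 3.81 ≈ 4.344
  n=3: λ₃ = 9π²/2.2004² - 3.81 ≈ 14.536
Since π²/2.2004² ≈ 2.038 < 3.81, λ₁ < 0.
The n=1 mode grows fastest (−λₙ is largest for n=1) → dominates.
Asymptotic: φ ~ c₁ sin(πx/2.2004) e^{1.772t} (exponential growth at rate −λ₁ ≈ 1.772).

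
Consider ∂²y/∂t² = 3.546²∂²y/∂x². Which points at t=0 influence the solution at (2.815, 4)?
Domain of dependence: [-11.369, 16.999]. Signals travel at speed 3.546, so data within |x - 2.815| ≤ 3.546·4 = 14.184 can reach the point.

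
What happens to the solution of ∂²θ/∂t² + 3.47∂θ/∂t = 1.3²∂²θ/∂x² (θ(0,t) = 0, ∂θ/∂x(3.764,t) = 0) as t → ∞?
θ → 0. Damping (γ=3.47) dissipates energy; oscillations decay exponentially.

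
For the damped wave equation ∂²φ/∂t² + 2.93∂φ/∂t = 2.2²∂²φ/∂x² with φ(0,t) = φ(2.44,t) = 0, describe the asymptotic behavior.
φ → 0. Damping (γ=2.93) dissipates energy; oscillations decay exponentially.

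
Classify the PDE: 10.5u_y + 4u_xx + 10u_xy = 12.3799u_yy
Rewriting in standard form: 4u_xx + 10u_xy - 12.3799u_yy + 10.5u_y = 0. A = 4, B = 10, C = -12.3799. Discriminant B² - 4AC = 298.0784. Since 298.0784 > 0, hyperbolic.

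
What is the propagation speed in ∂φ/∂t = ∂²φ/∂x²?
Infinite. The heat equation is parabolic, not hyperbolic, so disturbances propagate instantly.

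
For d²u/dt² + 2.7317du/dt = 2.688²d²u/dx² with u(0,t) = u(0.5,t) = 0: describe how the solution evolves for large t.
u → 0. Damping (γ=2.7317) dissipates energy; oscillations decay exponentially.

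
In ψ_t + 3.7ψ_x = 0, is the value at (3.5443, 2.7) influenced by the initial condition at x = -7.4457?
No. Only data at x = -6.4457 affects (3.5443, 2.7). Advection has one-way propagation along characteristics.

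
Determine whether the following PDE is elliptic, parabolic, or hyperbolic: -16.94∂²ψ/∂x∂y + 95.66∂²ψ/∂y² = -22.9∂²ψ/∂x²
Rewriting in standard form: 22.9∂²ψ/∂x² - 16.94∂²ψ/∂x∂y + 95.66∂²ψ/∂y² = 0. Coefficients: A = 22.9, B = -16.94, C = 95.66. B² - 4AC = -8475.4924, which is negative, so the equation is elliptic.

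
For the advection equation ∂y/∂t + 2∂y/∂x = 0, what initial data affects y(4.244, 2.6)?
A single point: x = -0.956. The characteristic through (4.244, 2.6) is x - 2t = const, so x = 4.244 - 2·2.6 = -0.956.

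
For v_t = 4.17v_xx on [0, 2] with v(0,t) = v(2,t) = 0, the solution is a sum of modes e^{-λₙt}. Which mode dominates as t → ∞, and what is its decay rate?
Eigenvalues: λₙ = 4.17n²π²/2².
First three modes:
  n=1: λ₁ = 4.17π²/2² ≈ 10.289
  n=2: λ₂ = 16.68π²/2² ≈ 41.156 (4× faster decay)
  n=3: λ₃ = 37.53π²/2² ≈ 92.602 (9× faster decay)
As t → ∞, higher modes decay exponentially faster. The n=1 mode dominates: v ~ c₁ sin(πx/2) e^{-λ₁t}.
Decay rate: λ₁ = 4.17π²/2² ≈ 10.289.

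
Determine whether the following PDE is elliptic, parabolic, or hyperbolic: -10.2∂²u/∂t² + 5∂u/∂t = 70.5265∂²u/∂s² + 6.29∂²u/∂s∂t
Rewriting in standard form: -70.5265∂²u/∂s² - 6.29∂²u/∂s∂t - 10.2∂²u/∂t² + 5∂u/∂t = 0. Coefficients: A = -70.5265, B = -6.29, C = -10.2. B² - 4AC = -2837.9171, which is negative, so the equation is elliptic.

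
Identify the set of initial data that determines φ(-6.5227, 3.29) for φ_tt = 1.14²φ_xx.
Domain of dependence: [-10.2733, -2.7721]. Signals travel at speed 1.14, so data within |x - -6.5227| ≤ 1.14·3.29 = 3.7506 can reach the point.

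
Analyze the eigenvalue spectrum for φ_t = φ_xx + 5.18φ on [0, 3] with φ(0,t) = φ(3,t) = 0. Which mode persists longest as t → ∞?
Eigenvalues: λₙ = n²π²/3² - 5.18.
First three modes:
  n=1: λ₁ = π²/3² - 5.18 ≈ -4.083
  n=2: λ₂ = 4π²/3² - 5.18 ≈ -0.794
  n=3: λ₃ = 9π²/3² - 5.18 ≈ 4.69
Since π²/3² ≈ 1.097 < 5.18, λ₁ < 0.
The n=1 mode grows fastest (−λₙ is largest for n=1) → dominates.
Asymptotic: φ ~ c₁ sin(πx/3) e^{4.083t} (exponential growth at rate −λ₁ ≈ 4.083).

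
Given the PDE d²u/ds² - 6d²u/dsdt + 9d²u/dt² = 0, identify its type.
The second-order coefficients are A = 1, B = -6, C = 9. Since B² - 4AC = 0 = 0, this is a parabolic PDE.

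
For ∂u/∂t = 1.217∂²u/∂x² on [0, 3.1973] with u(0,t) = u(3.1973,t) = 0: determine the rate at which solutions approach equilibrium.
Eigenvalues: λₙ = 1.217n²π²/3.1973².
First three modes:
  n=1: λ₁ = 1.217π²/3.1973² ≈ 1.175
  n=2: λ₂ = 4.868π²/3.1973² ≈ 4.7 (4× faster decay)
  n=3: λ₃ = 10.953π²/3.1973² ≈ 10.575 (9× faster decay)
As t → ∞, higher modes decay exponentially faster. The n=1 mode dominates: u ~ c₁ sin(πx/3.1973) e^{-λ₁t}.
Decay rate: λ₁ = 1.217π²/3.1973² ≈ 1.175.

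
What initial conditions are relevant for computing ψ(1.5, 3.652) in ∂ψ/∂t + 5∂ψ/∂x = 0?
A single point: x = -16.76. The characteristic through (1.5, 3.652) is x - 5t = const, so x = 1.5 - 5·3.652 = -16.76.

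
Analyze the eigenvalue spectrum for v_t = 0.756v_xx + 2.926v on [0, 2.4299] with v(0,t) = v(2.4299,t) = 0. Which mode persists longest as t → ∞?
Eigenvalues: λₙ = 0.756n²π²/2.4299² - 2.926.
First three modes:
  n=1: λ₁ = 0.756π²/2.4299² - 2.926 ≈ -1.662
  n=2: λ₂ = 3.024π²/2.4299² - 2.926 ≈ 2.129
  n=3: λ₃ = 6.804π²/2.4299² - 2.926 ≈ 8.447
Since 0.756π²/2.4299² ≈ 1.264 < 2.926, λ₁ < 0.
The n=1 mode grows fastest (−λₙ is largest for n=1) → dominates.
Asymptotic: v ~ c₁ sin(πx/2.4299) e^{1.662t} (exponential growth at rate −λ₁ ≈ 1.662).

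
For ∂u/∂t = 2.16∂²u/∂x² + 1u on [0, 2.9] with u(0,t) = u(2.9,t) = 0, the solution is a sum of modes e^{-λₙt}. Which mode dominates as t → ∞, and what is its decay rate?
Eigenvalues: λₙ = 2.16n²π²/2.9² - 1.
First three modes:
  n=1: λ₁ = 2.16π²/2.9² - 1 ≈ 1.535
  n=2: λ₂ = 8.64π²/2.9² - 1 ≈ 9.14
  n=3: λ₃ = 19.44π²/2.9² - 1 ≈ 21.814
Since 2.16π²/2.9² ≈ 2.535 > 1, all λₙ > 0.
The n=1 mode decays slowest → dominates as t → ∞.
Asymptotic: u ~ c₁ sin(πx/2.9) e^{-λ₁t} with decay rate λ₁ ≈ 1.535.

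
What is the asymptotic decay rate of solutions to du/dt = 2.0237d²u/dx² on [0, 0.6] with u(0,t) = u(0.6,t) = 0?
Eigenvalues: λₙ = 2.0237n²π²/0.6².
First three modes:
  n=1: λ₁ = 2.0237π²/0.6² ≈ 55.481
  n=2: λ₂ = 8.0948π²/0.6² ≈ 221.924 (4× faster decay)
  n=3: λ₃ = 18.2133π²/0.6² ≈ 499.328 (9× faster decay)
As t → ∞, higher modes decay exponentially faster. The n=1 mode dominates: u ~ c₁ sin(πx/0.6) e^{-λ₁t}.
Decay rate: λ₁ = 2.0237π²/0.6² ≈ 55.481.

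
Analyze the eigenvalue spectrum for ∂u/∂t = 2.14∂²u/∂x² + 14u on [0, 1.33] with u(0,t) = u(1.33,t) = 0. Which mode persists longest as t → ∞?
Eigenvalues: λₙ = 2.14n²π²/1.33² - 14.
First three modes:
  n=1: λ₁ = 2.14π²/1.33² - 14 ≈ -2.06
  n=2: λ₂ = 8.56π²/1.33² - 14 ≈ 33.761
  n=3: λ₃ = 19.26π²/1.33² - 14 ≈ 93.461
Since 2.14π²/1.33² ≈ 11.94 < 14, λ₁ < 0.
The n=1 mode grows fastest (−λₙ is largest for n=1) → dominates.
Asymptotic: u ~ c₁ sin(πx/1.33) e^{2.06t} (exponential growth at rate −λ₁ ≈ 2.06).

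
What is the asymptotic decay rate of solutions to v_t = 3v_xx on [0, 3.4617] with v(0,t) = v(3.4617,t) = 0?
Eigenvalues: λₙ = 3n²π²/3.4617².
First three modes:
  n=1: λ₁ = 3π²/3.4617² ≈ 2.471
  n=2: λ₂ = 12π²/3.4617² ≈ 9.883 (4× faster decay)
  n=3: λ₃ = 27π²/3.4617² ≈ 22.237 (9× faster decay)
As t → ∞, higher modes decay exponentially faster. The n=1 mode dominates: v ~ c₁ sin(πx/3.4617) e^{-λ₁t}.
Decay rate: λ₁ = 3π²/3.4617² ≈ 2.471.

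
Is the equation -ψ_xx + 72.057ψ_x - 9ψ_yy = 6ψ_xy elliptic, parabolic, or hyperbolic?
Rewriting in standard form: -ψ_xx - 6ψ_xy - 9ψ_yy + 72.057ψ_x = 0. Computing B² - 4AC with A = -1, B = -6, C = -9: discriminant = 0 (zero). Answer: parabolic.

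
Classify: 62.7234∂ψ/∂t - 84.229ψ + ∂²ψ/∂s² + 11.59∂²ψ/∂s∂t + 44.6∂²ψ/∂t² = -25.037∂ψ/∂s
Rewriting in standard form: ∂²ψ/∂s² + 11.59∂²ψ/∂s∂t + 44.6∂²ψ/∂t² + 25.037∂ψ/∂s + 62.7234∂ψ/∂t - 84.229ψ = 0. Elliptic (discriminant = -44.0719).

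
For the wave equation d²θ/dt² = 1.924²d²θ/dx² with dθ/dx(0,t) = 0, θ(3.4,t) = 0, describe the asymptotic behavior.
θ oscillates (no decay). Energy is conserved; the solution oscillates indefinitely as standing waves.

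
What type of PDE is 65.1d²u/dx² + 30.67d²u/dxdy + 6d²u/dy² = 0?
With A = 65.1, B = 30.67, C = 6, the discriminant is -621.7511. This is an elliptic PDE.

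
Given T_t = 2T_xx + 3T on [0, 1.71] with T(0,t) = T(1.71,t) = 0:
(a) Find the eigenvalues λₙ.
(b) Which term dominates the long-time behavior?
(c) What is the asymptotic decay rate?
Eigenvalues: λₙ = 2n²π²/1.71² - 3.
First three modes:
  n=1: λ₁ = 2π²/1.71² - 3 ≈ 3.751
  n=2: λ₂ = 8π²/1.71² - 3 ≈ 24.002
  n=3: λ₃ = 18π²/1.71² - 3 ≈ 57.755
Since 2π²/1.71² ≈ 6.751 > 3, all λₙ > 0.
The n=1 mode decays slowest → dominates as t → ∞.
Asymptotic: T ~ c₁ sin(πx/1.71) e^{-λ₁t} with decay rate λ₁ ≈ 3.751.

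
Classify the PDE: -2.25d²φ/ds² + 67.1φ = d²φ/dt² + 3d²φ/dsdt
Rewriting in standard form: -2.25d²φ/ds² - 3d²φ/dsdt - d²φ/dt² + 67.1φ = 0. A = -2.25, B = -3, C = -1. Discriminant B² - 4AC = 0. Since 0 = 0, parabolic.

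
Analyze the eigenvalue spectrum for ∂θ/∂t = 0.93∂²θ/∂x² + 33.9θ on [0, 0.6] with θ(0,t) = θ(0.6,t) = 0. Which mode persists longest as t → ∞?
Eigenvalues: λₙ = 0.93n²π²/0.6² - 33.9.
First three modes:
  n=1: λ₁ = 0.93π²/0.6² - 33.9 ≈ -8.404
  n=2: λ₂ = 3.72π²/0.6² - 33.9 ≈ 68.086
  n=3: λ₃ = 8.37π²/0.6² - 33.9 ≈ 195.568
Since 0.93π²/0.6² ≈ 25.496 < 33.9, λ₁ < 0.
The n=1 mode grows fastest (−λₙ is largest for n=1) → dominates.
Asymptotic: θ ~ c₁ sin(πx/0.6) e^{8.404t} (exponential growth at rate −λ₁ ≈ 8.404).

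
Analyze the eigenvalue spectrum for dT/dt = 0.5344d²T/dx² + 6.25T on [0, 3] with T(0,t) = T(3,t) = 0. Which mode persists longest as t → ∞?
Eigenvalues: λₙ = 0.5344n²π²/3² - 6.25.
First three modes:
  n=1: λ₁ = 0.5344π²/3² - 6.25 ≈ -5.664
  n=2: λ₂ = 2.1376π²/3² - 6.25 ≈ -3.906
  n=3: λ₃ = 4.8096π²/3² - 6.25 ≈ -0.976
Since 0.5344π²/3² ≈ 0.586 < 6.25, λ₁ < 0.
The n=1 mode grows fastest (−λₙ is largest for n=1) → dominates.
Asymptotic: T ~ c₁ sin(πx/3) e^{5.664t} (exponential growth at rate −λ₁ ≈ 5.664).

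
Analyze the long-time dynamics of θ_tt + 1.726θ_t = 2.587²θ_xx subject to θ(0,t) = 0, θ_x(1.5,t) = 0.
Long-time behavior: θ → 0. Damping (γ=1.726) dissipates energy; oscillations decay exponentially.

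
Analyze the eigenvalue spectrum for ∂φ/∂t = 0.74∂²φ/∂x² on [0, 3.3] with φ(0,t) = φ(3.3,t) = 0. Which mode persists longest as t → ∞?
Eigenvalues: λₙ = 0.74n²π²/3.3².
First three modes:
  n=1: λ₁ = 0.74π²/3.3² ≈ 0.671
  n=2: λ₂ = 2.96π²/3.3² ≈ 2.683 (4× faster decay)
  n=3: λ₃ = 6.66π²/3.3² ≈ 6.036 (9× faster decay)
As t → ∞, higher modes decay exponentially faster. The n=1 mode dominates: φ ~ c₁ sin(πx/3.3) e^{-λ₁t}.
Decay rate: λ₁ = 0.74π²/3.3² ≈ 0.671.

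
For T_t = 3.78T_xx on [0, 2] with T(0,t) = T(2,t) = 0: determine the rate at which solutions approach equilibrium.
Eigenvalues: λₙ = 3.78n²π²/2².
First three modes:
  n=1: λ₁ = 3.78π²/2² ≈ 9.327
  n=2: λ₂ = 15.12π²/2² ≈ 37.307 (4× faster decay)
  n=3: λ₃ = 34.02π²/2² ≈ 83.941 (9× faster decay)
As t → ∞, higher modes decay exponentially faster. The n=1 mode dominates: T ~ c₁ sin(πx/2) e^{-λ₁t}.
Decay rate: λ₁ = 3.78π²/2² ≈ 9.327.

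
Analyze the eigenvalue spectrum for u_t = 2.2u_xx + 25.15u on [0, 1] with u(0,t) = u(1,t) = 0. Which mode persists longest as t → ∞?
Eigenvalues: λₙ = 2.2n²π²/1² - 25.15.
First three modes:
  n=1: λ₁ = 2.2π² - 25.15 ≈ -3.437
  n=2: λ₂ = 8.8π² - 25.15 ≈ 61.703
  n=3: λ₃ = 19.8π² - 25.15 ≈ 170.268
Since 2.2π² ≈ 21.713 < 25.15, λ₁ < 0.
The n=1 mode grows fastest (−λₙ is largest for n=1) → dominates.
Asymptotic: u ~ c₁ sin(πx/1) e^{3.437t} (exponential growth at rate −λ₁ ≈ 3.437).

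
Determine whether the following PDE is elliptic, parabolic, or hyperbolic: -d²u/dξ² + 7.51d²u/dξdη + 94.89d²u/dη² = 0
Coefficients: A = -1, B = 7.51, C = 94.89. B² - 4AC = 435.9601, which is positive, so the equation is hyperbolic.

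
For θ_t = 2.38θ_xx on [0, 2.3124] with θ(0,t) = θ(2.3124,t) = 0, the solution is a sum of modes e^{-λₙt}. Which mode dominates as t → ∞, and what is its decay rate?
Eigenvalues: λₙ = 2.38n²π²/2.3124².
First three modes:
  n=1: λ₁ = 2.38π²/2.3124² ≈ 4.393
  n=2: λ₂ = 9.52π²/2.3124² ≈ 17.572 (4× faster decay)
  n=3: λ₃ = 21.42π²/2.3124² ≈ 39.536 (9× faster decay)
As t → ∞, higher modes decay exponentially faster. The n=1 mode dominates: θ ~ c₁ sin(πx/2.3124) e^{-λ₁t}.
Decay rate: λ₁ = 2.38π²/2.3124² ≈ 4.393.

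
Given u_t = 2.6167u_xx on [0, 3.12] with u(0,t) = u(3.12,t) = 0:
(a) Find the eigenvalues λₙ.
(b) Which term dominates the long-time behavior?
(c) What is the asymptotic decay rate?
Eigenvalues: λₙ = 2.6167n²π²/3.12².
First three modes:
  n=1: λ₁ = 2.6167π²/3.12² ≈ 2.653
  n=2: λ₂ = 10.4668π²/3.12² ≈ 10.612 (4× faster decay)
  n=3: λ₃ = 23.5503π²/3.12² ≈ 23.877 (9× faster decay)
As t → ∞, higher modes decay exponentially faster. The n=1 mode dominates: u ~ c₁ sin(πx/3.12) e^{-λ₁t}.
Decay rate: λ₁ = 2.6167π²/3.12² ≈ 2.653.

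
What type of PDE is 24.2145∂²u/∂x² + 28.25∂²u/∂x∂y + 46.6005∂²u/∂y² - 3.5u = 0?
With A = 24.2145, B = 28.25, C = 46.6005, the discriminant is -3715.568729. This is an elliptic PDE.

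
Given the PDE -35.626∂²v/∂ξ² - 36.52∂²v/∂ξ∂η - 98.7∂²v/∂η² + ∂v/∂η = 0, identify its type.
The second-order coefficients are A = -35.626, B = -36.52, C = -98.7. Since B² - 4AC = -12731.4344 < 0, this is an elliptic PDE.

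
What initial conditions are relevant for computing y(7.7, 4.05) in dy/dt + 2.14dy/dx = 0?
A single point: x = -0.967. The characteristic through (7.7, 4.05) is x - 2.14t = const, so x = 7.7 - 2.14·4.05 = -0.967.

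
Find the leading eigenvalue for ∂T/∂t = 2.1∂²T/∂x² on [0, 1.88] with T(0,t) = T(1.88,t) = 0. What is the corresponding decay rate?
Eigenvalues: λₙ = 2.1n²π²/1.88².
First three modes:
  n=1: λ₁ = 2.1π²/1.88² ≈ 5.864
  n=2: λ₂ = 8.4π²/1.88² ≈ 23.457 (4× faster decay)
  n=3: λ₃ = 18.9π²/1.88² ≈ 52.777 (9× faster decay)
As t → ∞, higher modes decay exponentially faster. The n=1 mode dominates: T ~ c₁ sin(πx/1.88) e^{-λ₁t}.
Decay rate: λ₁ = 2.1π²/1.88² ≈ 5.864.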